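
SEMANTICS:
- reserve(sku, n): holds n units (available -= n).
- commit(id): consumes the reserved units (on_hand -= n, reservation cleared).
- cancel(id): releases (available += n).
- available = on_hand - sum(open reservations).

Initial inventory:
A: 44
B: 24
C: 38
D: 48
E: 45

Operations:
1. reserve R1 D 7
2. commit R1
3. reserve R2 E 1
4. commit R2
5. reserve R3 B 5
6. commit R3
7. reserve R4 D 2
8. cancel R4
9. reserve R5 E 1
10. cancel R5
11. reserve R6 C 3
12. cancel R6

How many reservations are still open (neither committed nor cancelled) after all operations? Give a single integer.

Answer: 0

Derivation:
Step 1: reserve R1 D 7 -> on_hand[A=44 B=24 C=38 D=48 E=45] avail[A=44 B=24 C=38 D=41 E=45] open={R1}
Step 2: commit R1 -> on_hand[A=44 B=24 C=38 D=41 E=45] avail[A=44 B=24 C=38 D=41 E=45] open={}
Step 3: reserve R2 E 1 -> on_hand[A=44 B=24 C=38 D=41 E=45] avail[A=44 B=24 C=38 D=41 E=44] open={R2}
Step 4: commit R2 -> on_hand[A=44 B=24 C=38 D=41 E=44] avail[A=44 B=24 C=38 D=41 E=44] open={}
Step 5: reserve R3 B 5 -> on_hand[A=44 B=24 C=38 D=41 E=44] avail[A=44 B=19 C=38 D=41 E=44] open={R3}
Step 6: commit R3 -> on_hand[A=44 B=19 C=38 D=41 E=44] avail[A=44 B=19 C=38 D=41 E=44] open={}
Step 7: reserve R4 D 2 -> on_hand[A=44 B=19 C=38 D=41 E=44] avail[A=44 B=19 C=38 D=39 E=44] open={R4}
Step 8: cancel R4 -> on_hand[A=44 B=19 C=38 D=41 E=44] avail[A=44 B=19 C=38 D=41 E=44] open={}
Step 9: reserve R5 E 1 -> on_hand[A=44 B=19 C=38 D=41 E=44] avail[A=44 B=19 C=38 D=41 E=43] open={R5}
Step 10: cancel R5 -> on_hand[A=44 B=19 C=38 D=41 E=44] avail[A=44 B=19 C=38 D=41 E=44] open={}
Step 11: reserve R6 C 3 -> on_hand[A=44 B=19 C=38 D=41 E=44] avail[A=44 B=19 C=35 D=41 E=44] open={R6}
Step 12: cancel R6 -> on_hand[A=44 B=19 C=38 D=41 E=44] avail[A=44 B=19 C=38 D=41 E=44] open={}
Open reservations: [] -> 0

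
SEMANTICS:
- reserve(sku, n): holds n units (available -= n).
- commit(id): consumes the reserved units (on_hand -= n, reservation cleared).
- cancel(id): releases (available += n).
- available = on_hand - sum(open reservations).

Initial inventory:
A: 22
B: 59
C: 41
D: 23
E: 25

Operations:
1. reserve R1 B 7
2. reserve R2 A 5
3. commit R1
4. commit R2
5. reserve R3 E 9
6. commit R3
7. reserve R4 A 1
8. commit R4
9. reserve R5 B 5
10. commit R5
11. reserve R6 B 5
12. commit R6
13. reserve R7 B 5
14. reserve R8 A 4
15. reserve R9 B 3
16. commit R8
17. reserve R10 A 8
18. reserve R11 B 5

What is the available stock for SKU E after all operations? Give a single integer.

Answer: 16

Derivation:
Step 1: reserve R1 B 7 -> on_hand[A=22 B=59 C=41 D=23 E=25] avail[A=22 B=52 C=41 D=23 E=25] open={R1}
Step 2: reserve R2 A 5 -> on_hand[A=22 B=59 C=41 D=23 E=25] avail[A=17 B=52 C=41 D=23 E=25] open={R1,R2}
Step 3: commit R1 -> on_hand[A=22 B=52 C=41 D=23 E=25] avail[A=17 B=52 C=41 D=23 E=25] open={R2}
Step 4: commit R2 -> on_hand[A=17 B=52 C=41 D=23 E=25] avail[A=17 B=52 C=41 D=23 E=25] open={}
Step 5: reserve R3 E 9 -> on_hand[A=17 B=52 C=41 D=23 E=25] avail[A=17 B=52 C=41 D=23 E=16] open={R3}
Step 6: commit R3 -> on_hand[A=17 B=52 C=41 D=23 E=16] avail[A=17 B=52 C=41 D=23 E=16] open={}
Step 7: reserve R4 A 1 -> on_hand[A=17 B=52 C=41 D=23 E=16] avail[A=16 B=52 C=41 D=23 E=16] open={R4}
Step 8: commit R4 -> on_hand[A=16 B=52 C=41 D=23 E=16] avail[A=16 B=52 C=41 D=23 E=16] open={}
Step 9: reserve R5 B 5 -> on_hand[A=16 B=52 C=41 D=23 E=16] avail[A=16 B=47 C=41 D=23 E=16] open={R5}
Step 10: commit R5 -> on_hand[A=16 B=47 C=41 D=23 E=16] avail[A=16 B=47 C=41 D=23 E=16] open={}
Step 11: reserve R6 B 5 -> on_hand[A=16 B=47 C=41 D=23 E=16] avail[A=16 B=42 C=41 D=23 E=16] open={R6}
Step 12: commit R6 -> on_hand[A=16 B=42 C=41 D=23 E=16] avail[A=16 B=42 C=41 D=23 E=16] open={}
Step 13: reserve R7 B 5 -> on_hand[A=16 B=42 C=41 D=23 E=16] avail[A=16 B=37 C=41 D=23 E=16] open={R7}
Step 14: reserve R8 A 4 -> on_hand[A=16 B=42 C=41 D=23 E=16] avail[A=12 B=37 C=41 D=23 E=16] open={R7,R8}
Step 15: reserve R9 B 3 -> on_hand[A=16 B=42 C=41 D=23 E=16] avail[A=12 B=34 C=41 D=23 E=16] open={R7,R8,R9}
Step 16: commit R8 -> on_hand[A=12 B=42 C=41 D=23 E=16] avail[A=12 B=34 C=41 D=23 E=16] open={R7,R9}
Step 17: reserve R10 A 8 -> on_hand[A=12 B=42 C=41 D=23 E=16] avail[A=4 B=34 C=41 D=23 E=16] open={R10,R7,R9}
Step 18: reserve R11 B 5 -> on_hand[A=12 B=42 C=41 D=23 E=16] avail[A=4 B=29 C=41 D=23 E=16] open={R10,R11,R7,R9}
Final available[E] = 16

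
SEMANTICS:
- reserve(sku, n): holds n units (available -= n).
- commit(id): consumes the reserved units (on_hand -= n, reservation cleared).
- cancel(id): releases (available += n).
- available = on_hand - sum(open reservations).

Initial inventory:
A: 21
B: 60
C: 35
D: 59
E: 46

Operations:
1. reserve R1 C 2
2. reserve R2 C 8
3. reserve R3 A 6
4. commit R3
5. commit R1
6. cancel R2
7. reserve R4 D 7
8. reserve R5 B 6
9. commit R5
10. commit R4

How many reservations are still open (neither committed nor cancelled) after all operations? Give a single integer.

Answer: 0

Derivation:
Step 1: reserve R1 C 2 -> on_hand[A=21 B=60 C=35 D=59 E=46] avail[A=21 B=60 C=33 D=59 E=46] open={R1}
Step 2: reserve R2 C 8 -> on_hand[A=21 B=60 C=35 D=59 E=46] avail[A=21 B=60 C=25 D=59 E=46] open={R1,R2}
Step 3: reserve R3 A 6 -> on_hand[A=21 B=60 C=35 D=59 E=46] avail[A=15 B=60 C=25 D=59 E=46] open={R1,R2,R3}
Step 4: commit R3 -> on_hand[A=15 B=60 C=35 D=59 E=46] avail[A=15 B=60 C=25 D=59 E=46] open={R1,R2}
Step 5: commit R1 -> on_hand[A=15 B=60 C=33 D=59 E=46] avail[A=15 B=60 C=25 D=59 E=46] open={R2}
Step 6: cancel R2 -> on_hand[A=15 B=60 C=33 D=59 E=46] avail[A=15 B=60 C=33 D=59 E=46] open={}
Step 7: reserve R4 D 7 -> on_hand[A=15 B=60 C=33 D=59 E=46] avail[A=15 B=60 C=33 D=52 E=46] open={R4}
Step 8: reserve R5 B 6 -> on_hand[A=15 B=60 C=33 D=59 E=46] avail[A=15 B=54 C=33 D=52 E=46] open={R4,R5}
Step 9: commit R5 -> on_hand[A=15 B=54 C=33 D=59 E=46] avail[A=15 B=54 C=33 D=52 E=46] open={R4}
Step 10: commit R4 -> on_hand[A=15 B=54 C=33 D=52 E=46] avail[A=15 B=54 C=33 D=52 E=46] open={}
Open reservations: [] -> 0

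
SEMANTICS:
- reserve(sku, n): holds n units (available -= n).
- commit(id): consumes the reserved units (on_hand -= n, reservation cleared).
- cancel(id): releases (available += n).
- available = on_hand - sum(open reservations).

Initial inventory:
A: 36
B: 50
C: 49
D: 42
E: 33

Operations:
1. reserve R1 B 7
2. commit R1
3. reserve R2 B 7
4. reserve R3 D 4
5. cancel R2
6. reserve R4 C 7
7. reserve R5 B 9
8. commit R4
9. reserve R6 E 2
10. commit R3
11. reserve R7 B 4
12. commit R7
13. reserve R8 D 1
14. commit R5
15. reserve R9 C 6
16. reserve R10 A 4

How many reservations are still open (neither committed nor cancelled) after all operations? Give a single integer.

Step 1: reserve R1 B 7 -> on_hand[A=36 B=50 C=49 D=42 E=33] avail[A=36 B=43 C=49 D=42 E=33] open={R1}
Step 2: commit R1 -> on_hand[A=36 B=43 C=49 D=42 E=33] avail[A=36 B=43 C=49 D=42 E=33] open={}
Step 3: reserve R2 B 7 -> on_hand[A=36 B=43 C=49 D=42 E=33] avail[A=36 B=36 C=49 D=42 E=33] open={R2}
Step 4: reserve R3 D 4 -> on_hand[A=36 B=43 C=49 D=42 E=33] avail[A=36 B=36 C=49 D=38 E=33] open={R2,R3}
Step 5: cancel R2 -> on_hand[A=36 B=43 C=49 D=42 E=33] avail[A=36 B=43 C=49 D=38 E=33] open={R3}
Step 6: reserve R4 C 7 -> on_hand[A=36 B=43 C=49 D=42 E=33] avail[A=36 B=43 C=42 D=38 E=33] open={R3,R4}
Step 7: reserve R5 B 9 -> on_hand[A=36 B=43 C=49 D=42 E=33] avail[A=36 B=34 C=42 D=38 E=33] open={R3,R4,R5}
Step 8: commit R4 -> on_hand[A=36 B=43 C=42 D=42 E=33] avail[A=36 B=34 C=42 D=38 E=33] open={R3,R5}
Step 9: reserve R6 E 2 -> on_hand[A=36 B=43 C=42 D=42 E=33] avail[A=36 B=34 C=42 D=38 E=31] open={R3,R5,R6}
Step 10: commit R3 -> on_hand[A=36 B=43 C=42 D=38 E=33] avail[A=36 B=34 C=42 D=38 E=31] open={R5,R6}
Step 11: reserve R7 B 4 -> on_hand[A=36 B=43 C=42 D=38 E=33] avail[A=36 B=30 C=42 D=38 E=31] open={R5,R6,R7}
Step 12: commit R7 -> on_hand[A=36 B=39 C=42 D=38 E=33] avail[A=36 B=30 C=42 D=38 E=31] open={R5,R6}
Step 13: reserve R8 D 1 -> on_hand[A=36 B=39 C=42 D=38 E=33] avail[A=36 B=30 C=42 D=37 E=31] open={R5,R6,R8}
Step 14: commit R5 -> on_hand[A=36 B=30 C=42 D=38 E=33] avail[A=36 B=30 C=42 D=37 E=31] open={R6,R8}
Step 15: reserve R9 C 6 -> on_hand[A=36 B=30 C=42 D=38 E=33] avail[A=36 B=30 C=36 D=37 E=31] open={R6,R8,R9}
Step 16: reserve R10 A 4 -> on_hand[A=36 B=30 C=42 D=38 E=33] avail[A=32 B=30 C=36 D=37 E=31] open={R10,R6,R8,R9}
Open reservations: ['R10', 'R6', 'R8', 'R9'] -> 4

Answer: 4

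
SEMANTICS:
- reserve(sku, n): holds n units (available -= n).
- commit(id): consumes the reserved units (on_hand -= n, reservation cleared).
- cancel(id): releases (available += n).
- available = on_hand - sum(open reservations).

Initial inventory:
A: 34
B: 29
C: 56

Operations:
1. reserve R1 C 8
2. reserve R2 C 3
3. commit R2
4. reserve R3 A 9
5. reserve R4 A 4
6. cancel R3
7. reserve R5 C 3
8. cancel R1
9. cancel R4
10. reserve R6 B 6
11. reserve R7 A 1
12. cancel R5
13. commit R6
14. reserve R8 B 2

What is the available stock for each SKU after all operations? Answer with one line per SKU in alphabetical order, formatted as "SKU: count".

Step 1: reserve R1 C 8 -> on_hand[A=34 B=29 C=56] avail[A=34 B=29 C=48] open={R1}
Step 2: reserve R2 C 3 -> on_hand[A=34 B=29 C=56] avail[A=34 B=29 C=45] open={R1,R2}
Step 3: commit R2 -> on_hand[A=34 B=29 C=53] avail[A=34 B=29 C=45] open={R1}
Step 4: reserve R3 A 9 -> on_hand[A=34 B=29 C=53] avail[A=25 B=29 C=45] open={R1,R3}
Step 5: reserve R4 A 4 -> on_hand[A=34 B=29 C=53] avail[A=21 B=29 C=45] open={R1,R3,R4}
Step 6: cancel R3 -> on_hand[A=34 B=29 C=53] avail[A=30 B=29 C=45] open={R1,R4}
Step 7: reserve R5 C 3 -> on_hand[A=34 B=29 C=53] avail[A=30 B=29 C=42] open={R1,R4,R5}
Step 8: cancel R1 -> on_hand[A=34 B=29 C=53] avail[A=30 B=29 C=50] open={R4,R5}
Step 9: cancel R4 -> on_hand[A=34 B=29 C=53] avail[A=34 B=29 C=50] open={R5}
Step 10: reserve R6 B 6 -> on_hand[A=34 B=29 C=53] avail[A=34 B=23 C=50] open={R5,R6}
Step 11: reserve R7 A 1 -> on_hand[A=34 B=29 C=53] avail[A=33 B=23 C=50] open={R5,R6,R7}
Step 12: cancel R5 -> on_hand[A=34 B=29 C=53] avail[A=33 B=23 C=53] open={R6,R7}
Step 13: commit R6 -> on_hand[A=34 B=23 C=53] avail[A=33 B=23 C=53] open={R7}
Step 14: reserve R8 B 2 -> on_hand[A=34 B=23 C=53] avail[A=33 B=21 C=53] open={R7,R8}

Answer: A: 33
B: 21
C: 53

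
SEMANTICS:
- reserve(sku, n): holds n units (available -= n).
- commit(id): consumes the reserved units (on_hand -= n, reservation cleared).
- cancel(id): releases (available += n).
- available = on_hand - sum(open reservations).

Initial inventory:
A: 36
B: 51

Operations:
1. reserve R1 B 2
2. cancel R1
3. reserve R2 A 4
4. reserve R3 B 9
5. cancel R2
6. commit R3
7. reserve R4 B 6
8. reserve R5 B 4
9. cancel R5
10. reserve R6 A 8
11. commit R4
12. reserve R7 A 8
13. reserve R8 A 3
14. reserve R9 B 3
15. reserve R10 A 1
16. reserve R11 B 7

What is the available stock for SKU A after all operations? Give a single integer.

Answer: 16

Derivation:
Step 1: reserve R1 B 2 -> on_hand[A=36 B=51] avail[A=36 B=49] open={R1}
Step 2: cancel R1 -> on_hand[A=36 B=51] avail[A=36 B=51] open={}
Step 3: reserve R2 A 4 -> on_hand[A=36 B=51] avail[A=32 B=51] open={R2}
Step 4: reserve R3 B 9 -> on_hand[A=36 B=51] avail[A=32 B=42] open={R2,R3}
Step 5: cancel R2 -> on_hand[A=36 B=51] avail[A=36 B=42] open={R3}
Step 6: commit R3 -> on_hand[A=36 B=42] avail[A=36 B=42] open={}
Step 7: reserve R4 B 6 -> on_hand[A=36 B=42] avail[A=36 B=36] open={R4}
Step 8: reserve R5 B 4 -> on_hand[A=36 B=42] avail[A=36 B=32] open={R4,R5}
Step 9: cancel R5 -> on_hand[A=36 B=42] avail[A=36 B=36] open={R4}
Step 10: reserve R6 A 8 -> on_hand[A=36 B=42] avail[A=28 B=36] open={R4,R6}
Step 11: commit R4 -> on_hand[A=36 B=36] avail[A=28 B=36] open={R6}
Step 12: reserve R7 A 8 -> on_hand[A=36 B=36] avail[A=20 B=36] open={R6,R7}
Step 13: reserve R8 A 3 -> on_hand[A=36 B=36] avail[A=17 B=36] open={R6,R7,R8}
Step 14: reserve R9 B 3 -> on_hand[A=36 B=36] avail[A=17 B=33] open={R6,R7,R8,R9}
Step 15: reserve R10 A 1 -> on_hand[A=36 B=36] avail[A=16 B=33] open={R10,R6,R7,R8,R9}
Step 16: reserve R11 B 7 -> on_hand[A=36 B=36] avail[A=16 B=26] open={R10,R11,R6,R7,R8,R9}
Final available[A] = 16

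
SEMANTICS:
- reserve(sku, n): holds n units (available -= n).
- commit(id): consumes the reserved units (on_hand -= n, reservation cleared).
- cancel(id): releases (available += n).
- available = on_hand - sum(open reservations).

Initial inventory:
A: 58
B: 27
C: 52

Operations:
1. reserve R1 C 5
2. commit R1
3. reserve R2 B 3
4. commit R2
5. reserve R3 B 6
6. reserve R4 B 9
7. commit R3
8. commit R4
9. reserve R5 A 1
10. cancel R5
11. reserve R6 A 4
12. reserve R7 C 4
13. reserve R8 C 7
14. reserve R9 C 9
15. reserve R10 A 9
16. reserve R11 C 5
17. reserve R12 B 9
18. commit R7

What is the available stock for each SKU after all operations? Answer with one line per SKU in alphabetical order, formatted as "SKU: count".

Answer: A: 45
B: 0
C: 22

Derivation:
Step 1: reserve R1 C 5 -> on_hand[A=58 B=27 C=52] avail[A=58 B=27 C=47] open={R1}
Step 2: commit R1 -> on_hand[A=58 B=27 C=47] avail[A=58 B=27 C=47] open={}
Step 3: reserve R2 B 3 -> on_hand[A=58 B=27 C=47] avail[A=58 B=24 C=47] open={R2}
Step 4: commit R2 -> on_hand[A=58 B=24 C=47] avail[A=58 B=24 C=47] open={}
Step 5: reserve R3 B 6 -> on_hand[A=58 B=24 C=47] avail[A=58 B=18 C=47] open={R3}
Step 6: reserve R4 B 9 -> on_hand[A=58 B=24 C=47] avail[A=58 B=9 C=47] open={R3,R4}
Step 7: commit R3 -> on_hand[A=58 B=18 C=47] avail[A=58 B=9 C=47] open={R4}
Step 8: commit R4 -> on_hand[A=58 B=9 C=47] avail[A=58 B=9 C=47] open={}
Step 9: reserve R5 A 1 -> on_hand[A=58 B=9 C=47] avail[A=57 B=9 C=47] open={R5}
Step 10: cancel R5 -> on_hand[A=58 B=9 C=47] avail[A=58 B=9 C=47] open={}
Step 11: reserve R6 A 4 -> on_hand[A=58 B=9 C=47] avail[A=54 B=9 C=47] open={R6}
Step 12: reserve R7 C 4 -> on_hand[A=58 B=9 C=47] avail[A=54 B=9 C=43] open={R6,R7}
Step 13: reserve R8 C 7 -> on_hand[A=58 B=9 C=47] avail[A=54 B=9 C=36] open={R6,R7,R8}
Step 14: reserve R9 C 9 -> on_hand[A=58 B=9 C=47] avail[A=54 B=9 C=27] open={R6,R7,R8,R9}
Step 15: reserve R10 A 9 -> on_hand[A=58 B=9 C=47] avail[A=45 B=9 C=27] open={R10,R6,R7,R8,R9}
Step 16: reserve R11 C 5 -> on_hand[A=58 B=9 C=47] avail[A=45 B=9 C=22] open={R10,R11,R6,R7,R8,R9}
Step 17: reserve R12 B 9 -> on_hand[A=58 B=9 C=47] avail[A=45 B=0 C=22] open={R10,R11,R12,R6,R7,R8,R9}
Step 18: commit R7 -> on_hand[A=58 B=9 C=43] avail[A=45 B=0 C=22] open={R10,R11,R12,R6,R8,R9}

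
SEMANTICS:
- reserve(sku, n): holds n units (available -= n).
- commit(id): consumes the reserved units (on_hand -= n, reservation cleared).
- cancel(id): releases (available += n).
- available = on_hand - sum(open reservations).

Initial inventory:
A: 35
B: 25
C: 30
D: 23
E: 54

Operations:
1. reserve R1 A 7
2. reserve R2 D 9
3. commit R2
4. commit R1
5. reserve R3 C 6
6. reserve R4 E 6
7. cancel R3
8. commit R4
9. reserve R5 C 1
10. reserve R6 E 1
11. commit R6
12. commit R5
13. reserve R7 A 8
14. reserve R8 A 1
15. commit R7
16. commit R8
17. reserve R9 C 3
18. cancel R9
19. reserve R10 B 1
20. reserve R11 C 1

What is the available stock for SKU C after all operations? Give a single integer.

Answer: 28

Derivation:
Step 1: reserve R1 A 7 -> on_hand[A=35 B=25 C=30 D=23 E=54] avail[A=28 B=25 C=30 D=23 E=54] open={R1}
Step 2: reserve R2 D 9 -> on_hand[A=35 B=25 C=30 D=23 E=54] avail[A=28 B=25 C=30 D=14 E=54] open={R1,R2}
Step 3: commit R2 -> on_hand[A=35 B=25 C=30 D=14 E=54] avail[A=28 B=25 C=30 D=14 E=54] open={R1}
Step 4: commit R1 -> on_hand[A=28 B=25 C=30 D=14 E=54] avail[A=28 B=25 C=30 D=14 E=54] open={}
Step 5: reserve R3 C 6 -> on_hand[A=28 B=25 C=30 D=14 E=54] avail[A=28 B=25 C=24 D=14 E=54] open={R3}
Step 6: reserve R4 E 6 -> on_hand[A=28 B=25 C=30 D=14 E=54] avail[A=28 B=25 C=24 D=14 E=48] open={R3,R4}
Step 7: cancel R3 -> on_hand[A=28 B=25 C=30 D=14 E=54] avail[A=28 B=25 C=30 D=14 E=48] open={R4}
Step 8: commit R4 -> on_hand[A=28 B=25 C=30 D=14 E=48] avail[A=28 B=25 C=30 D=14 E=48] open={}
Step 9: reserve R5 C 1 -> on_hand[A=28 B=25 C=30 D=14 E=48] avail[A=28 B=25 C=29 D=14 E=48] open={R5}
Step 10: reserve R6 E 1 -> on_hand[A=28 B=25 C=30 D=14 E=48] avail[A=28 B=25 C=29 D=14 E=47] open={R5,R6}
Step 11: commit R6 -> on_hand[A=28 B=25 C=30 D=14 E=47] avail[A=28 B=25 C=29 D=14 E=47] open={R5}
Step 12: commit R5 -> on_hand[A=28 B=25 C=29 D=14 E=47] avail[A=28 B=25 C=29 D=14 E=47] open={}
Step 13: reserve R7 A 8 -> on_hand[A=28 B=25 C=29 D=14 E=47] avail[A=20 B=25 C=29 D=14 E=47] open={R7}
Step 14: reserve R8 A 1 -> on_hand[A=28 B=25 C=29 D=14 E=47] avail[A=19 B=25 C=29 D=14 E=47] open={R7,R8}
Step 15: commit R7 -> on_hand[A=20 B=25 C=29 D=14 E=47] avail[A=19 B=25 C=29 D=14 E=47] open={R8}
Step 16: commit R8 -> on_hand[A=19 B=25 C=29 D=14 E=47] avail[A=19 B=25 C=29 D=14 E=47] open={}
Step 17: reserve R9 C 3 -> on_hand[A=19 B=25 C=29 D=14 E=47] avail[A=19 B=25 C=26 D=14 E=47] open={R9}
Step 18: cancel R9 -> on_hand[A=19 B=25 C=29 D=14 E=47] avail[A=19 B=25 C=29 D=14 E=47] open={}
Step 19: reserve R10 B 1 -> on_hand[A=19 B=25 C=29 D=14 E=47] avail[A=19 B=24 C=29 D=14 E=47] open={R10}
Step 20: reserve R11 C 1 -> on_hand[A=19 B=25 C=29 D=14 E=47] avail[A=19 B=24 C=28 D=14 E=47] open={R10,R11}
Final available[C] = 28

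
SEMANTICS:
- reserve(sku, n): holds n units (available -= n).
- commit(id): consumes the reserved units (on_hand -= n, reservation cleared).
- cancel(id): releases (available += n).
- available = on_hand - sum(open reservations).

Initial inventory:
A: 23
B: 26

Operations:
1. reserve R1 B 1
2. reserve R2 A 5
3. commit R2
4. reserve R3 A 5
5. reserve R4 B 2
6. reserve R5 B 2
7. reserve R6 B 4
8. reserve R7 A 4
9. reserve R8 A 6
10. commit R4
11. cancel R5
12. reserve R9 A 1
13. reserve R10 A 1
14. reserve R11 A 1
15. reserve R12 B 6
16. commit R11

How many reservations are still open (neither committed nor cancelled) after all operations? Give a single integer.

Step 1: reserve R1 B 1 -> on_hand[A=23 B=26] avail[A=23 B=25] open={R1}
Step 2: reserve R2 A 5 -> on_hand[A=23 B=26] avail[A=18 B=25] open={R1,R2}
Step 3: commit R2 -> on_hand[A=18 B=26] avail[A=18 B=25] open={R1}
Step 4: reserve R3 A 5 -> on_hand[A=18 B=26] avail[A=13 B=25] open={R1,R3}
Step 5: reserve R4 B 2 -> on_hand[A=18 B=26] avail[A=13 B=23] open={R1,R3,R4}
Step 6: reserve R5 B 2 -> on_hand[A=18 B=26] avail[A=13 B=21] open={R1,R3,R4,R5}
Step 7: reserve R6 B 4 -> on_hand[A=18 B=26] avail[A=13 B=17] open={R1,R3,R4,R5,R6}
Step 8: reserve R7 A 4 -> on_hand[A=18 B=26] avail[A=9 B=17] open={R1,R3,R4,R5,R6,R7}
Step 9: reserve R8 A 6 -> on_hand[A=18 B=26] avail[A=3 B=17] open={R1,R3,R4,R5,R6,R7,R8}
Step 10: commit R4 -> on_hand[A=18 B=24] avail[A=3 B=17] open={R1,R3,R5,R6,R7,R8}
Step 11: cancel R5 -> on_hand[A=18 B=24] avail[A=3 B=19] open={R1,R3,R6,R7,R8}
Step 12: reserve R9 A 1 -> on_hand[A=18 B=24] avail[A=2 B=19] open={R1,R3,R6,R7,R8,R9}
Step 13: reserve R10 A 1 -> on_hand[A=18 B=24] avail[A=1 B=19] open={R1,R10,R3,R6,R7,R8,R9}
Step 14: reserve R11 A 1 -> on_hand[A=18 B=24] avail[A=0 B=19] open={R1,R10,R11,R3,R6,R7,R8,R9}
Step 15: reserve R12 B 6 -> on_hand[A=18 B=24] avail[A=0 B=13] open={R1,R10,R11,R12,R3,R6,R7,R8,R9}
Step 16: commit R11 -> on_hand[A=17 B=24] avail[A=0 B=13] open={R1,R10,R12,R3,R6,R7,R8,R9}
Open reservations: ['R1', 'R10', 'R12', 'R3', 'R6', 'R7', 'R8', 'R9'] -> 8

Answer: 8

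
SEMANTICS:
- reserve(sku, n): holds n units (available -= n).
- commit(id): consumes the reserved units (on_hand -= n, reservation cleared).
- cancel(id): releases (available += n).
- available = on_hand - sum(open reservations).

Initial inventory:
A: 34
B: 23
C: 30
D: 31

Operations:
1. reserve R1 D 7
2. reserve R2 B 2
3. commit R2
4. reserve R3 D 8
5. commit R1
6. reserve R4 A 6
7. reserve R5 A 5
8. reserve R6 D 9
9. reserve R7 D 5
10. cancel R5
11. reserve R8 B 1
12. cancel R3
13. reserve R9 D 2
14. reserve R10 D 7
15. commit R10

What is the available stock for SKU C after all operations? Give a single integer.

Answer: 30

Derivation:
Step 1: reserve R1 D 7 -> on_hand[A=34 B=23 C=30 D=31] avail[A=34 B=23 C=30 D=24] open={R1}
Step 2: reserve R2 B 2 -> on_hand[A=34 B=23 C=30 D=31] avail[A=34 B=21 C=30 D=24] open={R1,R2}
Step 3: commit R2 -> on_hand[A=34 B=21 C=30 D=31] avail[A=34 B=21 C=30 D=24] open={R1}
Step 4: reserve R3 D 8 -> on_hand[A=34 B=21 C=30 D=31] avail[A=34 B=21 C=30 D=16] open={R1,R3}
Step 5: commit R1 -> on_hand[A=34 B=21 C=30 D=24] avail[A=34 B=21 C=30 D=16] open={R3}
Step 6: reserve R4 A 6 -> on_hand[A=34 B=21 C=30 D=24] avail[A=28 B=21 C=30 D=16] open={R3,R4}
Step 7: reserve R5 A 5 -> on_hand[A=34 B=21 C=30 D=24] avail[A=23 B=21 C=30 D=16] open={R3,R4,R5}
Step 8: reserve R6 D 9 -> on_hand[A=34 B=21 C=30 D=24] avail[A=23 B=21 C=30 D=7] open={R3,R4,R5,R6}
Step 9: reserve R7 D 5 -> on_hand[A=34 B=21 C=30 D=24] avail[A=23 B=21 C=30 D=2] open={R3,R4,R5,R6,R7}
Step 10: cancel R5 -> on_hand[A=34 B=21 C=30 D=24] avail[A=28 B=21 C=30 D=2] open={R3,R4,R6,R7}
Step 11: reserve R8 B 1 -> on_hand[A=34 B=21 C=30 D=24] avail[A=28 B=20 C=30 D=2] open={R3,R4,R6,R7,R8}
Step 12: cancel R3 -> on_hand[A=34 B=21 C=30 D=24] avail[A=28 B=20 C=30 D=10] open={R4,R6,R7,R8}
Step 13: reserve R9 D 2 -> on_hand[A=34 B=21 C=30 D=24] avail[A=28 B=20 C=30 D=8] open={R4,R6,R7,R8,R9}
Step 14: reserve R10 D 7 -> on_hand[A=34 B=21 C=30 D=24] avail[A=28 B=20 C=30 D=1] open={R10,R4,R6,R7,R8,R9}
Step 15: commit R10 -> on_hand[A=34 B=21 C=30 D=17] avail[A=28 B=20 C=30 D=1] open={R4,R6,R7,R8,R9}
Final available[C] = 30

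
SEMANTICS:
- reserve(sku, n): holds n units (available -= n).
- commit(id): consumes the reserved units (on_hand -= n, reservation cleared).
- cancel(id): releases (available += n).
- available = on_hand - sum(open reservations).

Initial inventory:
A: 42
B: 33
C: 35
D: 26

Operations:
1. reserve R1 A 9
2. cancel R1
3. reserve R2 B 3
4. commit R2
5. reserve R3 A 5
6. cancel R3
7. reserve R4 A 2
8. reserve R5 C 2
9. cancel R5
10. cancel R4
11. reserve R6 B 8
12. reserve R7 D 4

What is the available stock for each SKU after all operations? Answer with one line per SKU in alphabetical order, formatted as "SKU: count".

Step 1: reserve R1 A 9 -> on_hand[A=42 B=33 C=35 D=26] avail[A=33 B=33 C=35 D=26] open={R1}
Step 2: cancel R1 -> on_hand[A=42 B=33 C=35 D=26] avail[A=42 B=33 C=35 D=26] open={}
Step 3: reserve R2 B 3 -> on_hand[A=42 B=33 C=35 D=26] avail[A=42 B=30 C=35 D=26] open={R2}
Step 4: commit R2 -> on_hand[A=42 B=30 C=35 D=26] avail[A=42 B=30 C=35 D=26] open={}
Step 5: reserve R3 A 5 -> on_hand[A=42 B=30 C=35 D=26] avail[A=37 B=30 C=35 D=26] open={R3}
Step 6: cancel R3 -> on_hand[A=42 B=30 C=35 D=26] avail[A=42 B=30 C=35 D=26] open={}
Step 7: reserve R4 A 2 -> on_hand[A=42 B=30 C=35 D=26] avail[A=40 B=30 C=35 D=26] open={R4}
Step 8: reserve R5 C 2 -> on_hand[A=42 B=30 C=35 D=26] avail[A=40 B=30 C=33 D=26] open={R4,R5}
Step 9: cancel R5 -> on_hand[A=42 B=30 C=35 D=26] avail[A=40 B=30 C=35 D=26] open={R4}
Step 10: cancel R4 -> on_hand[A=42 B=30 C=35 D=26] avail[A=42 B=30 C=35 D=26] open={}
Step 11: reserve R6 B 8 -> on_hand[A=42 B=30 C=35 D=26] avail[A=42 B=22 C=35 D=26] open={R6}
Step 12: reserve R7 D 4 -> on_hand[A=42 B=30 C=35 D=26] avail[A=42 B=22 C=35 D=22] open={R6,R7}

Answer: A: 42
B: 22
C: 35
D: 22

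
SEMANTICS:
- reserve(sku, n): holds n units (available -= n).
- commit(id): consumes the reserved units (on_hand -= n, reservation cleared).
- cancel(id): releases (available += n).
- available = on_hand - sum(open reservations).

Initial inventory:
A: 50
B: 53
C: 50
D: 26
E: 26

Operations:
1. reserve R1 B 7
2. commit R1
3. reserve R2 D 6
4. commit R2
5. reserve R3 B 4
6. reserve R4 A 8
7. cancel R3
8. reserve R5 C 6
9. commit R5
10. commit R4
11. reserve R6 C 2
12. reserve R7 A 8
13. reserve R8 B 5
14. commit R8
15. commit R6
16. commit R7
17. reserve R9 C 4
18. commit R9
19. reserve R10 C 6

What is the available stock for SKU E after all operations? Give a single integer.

Step 1: reserve R1 B 7 -> on_hand[A=50 B=53 C=50 D=26 E=26] avail[A=50 B=46 C=50 D=26 E=26] open={R1}
Step 2: commit R1 -> on_hand[A=50 B=46 C=50 D=26 E=26] avail[A=50 B=46 C=50 D=26 E=26] open={}
Step 3: reserve R2 D 6 -> on_hand[A=50 B=46 C=50 D=26 E=26] avail[A=50 B=46 C=50 D=20 E=26] open={R2}
Step 4: commit R2 -> on_hand[A=50 B=46 C=50 D=20 E=26] avail[A=50 B=46 C=50 D=20 E=26] open={}
Step 5: reserve R3 B 4 -> on_hand[A=50 B=46 C=50 D=20 E=26] avail[A=50 B=42 C=50 D=20 E=26] open={R3}
Step 6: reserve R4 A 8 -> on_hand[A=50 B=46 C=50 D=20 E=26] avail[A=42 B=42 C=50 D=20 E=26] open={R3,R4}
Step 7: cancel R3 -> on_hand[A=50 B=46 C=50 D=20 E=26] avail[A=42 B=46 C=50 D=20 E=26] open={R4}
Step 8: reserve R5 C 6 -> on_hand[A=50 B=46 C=50 D=20 E=26] avail[A=42 B=46 C=44 D=20 E=26] open={R4,R5}
Step 9: commit R5 -> on_hand[A=50 B=46 C=44 D=20 E=26] avail[A=42 B=46 C=44 D=20 E=26] open={R4}
Step 10: commit R4 -> on_hand[A=42 B=46 C=44 D=20 E=26] avail[A=42 B=46 C=44 D=20 E=26] open={}
Step 11: reserve R6 C 2 -> on_hand[A=42 B=46 C=44 D=20 E=26] avail[A=42 B=46 C=42 D=20 E=26] open={R6}
Step 12: reserve R7 A 8 -> on_hand[A=42 B=46 C=44 D=20 E=26] avail[A=34 B=46 C=42 D=20 E=26] open={R6,R7}
Step 13: reserve R8 B 5 -> on_hand[A=42 B=46 C=44 D=20 E=26] avail[A=34 B=41 C=42 D=20 E=26] open={R6,R7,R8}
Step 14: commit R8 -> on_hand[A=42 B=41 C=44 D=20 E=26] avail[A=34 B=41 C=42 D=20 E=26] open={R6,R7}
Step 15: commit R6 -> on_hand[A=42 B=41 C=42 D=20 E=26] avail[A=34 B=41 C=42 D=20 E=26] open={R7}
Step 16: commit R7 -> on_hand[A=34 B=41 C=42 D=20 E=26] avail[A=34 B=41 C=42 D=20 E=26] open={}
Step 17: reserve R9 C 4 -> on_hand[A=34 B=41 C=42 D=20 E=26] avail[A=34 B=41 C=38 D=20 E=26] open={R9}
Step 18: commit R9 -> on_hand[A=34 B=41 C=38 D=20 E=26] avail[A=34 B=41 C=38 D=20 E=26] open={}
Step 19: reserve R10 C 6 -> on_hand[A=34 B=41 C=38 D=20 E=26] avail[A=34 B=41 C=32 D=20 E=26] open={R10}
Final available[E] = 26

Answer: 26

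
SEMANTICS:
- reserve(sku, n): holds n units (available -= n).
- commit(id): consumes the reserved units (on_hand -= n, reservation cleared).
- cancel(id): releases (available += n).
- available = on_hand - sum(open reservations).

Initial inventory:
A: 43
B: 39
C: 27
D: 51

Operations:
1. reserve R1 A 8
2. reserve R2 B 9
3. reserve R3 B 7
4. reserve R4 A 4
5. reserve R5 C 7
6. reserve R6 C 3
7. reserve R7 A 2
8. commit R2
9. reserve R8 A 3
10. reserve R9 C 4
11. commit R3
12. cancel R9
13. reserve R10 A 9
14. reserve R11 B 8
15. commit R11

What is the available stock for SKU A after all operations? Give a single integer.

Step 1: reserve R1 A 8 -> on_hand[A=43 B=39 C=27 D=51] avail[A=35 B=39 C=27 D=51] open={R1}
Step 2: reserve R2 B 9 -> on_hand[A=43 B=39 C=27 D=51] avail[A=35 B=30 C=27 D=51] open={R1,R2}
Step 3: reserve R3 B 7 -> on_hand[A=43 B=39 C=27 D=51] avail[A=35 B=23 C=27 D=51] open={R1,R2,R3}
Step 4: reserve R4 A 4 -> on_hand[A=43 B=39 C=27 D=51] avail[A=31 B=23 C=27 D=51] open={R1,R2,R3,R4}
Step 5: reserve R5 C 7 -> on_hand[A=43 B=39 C=27 D=51] avail[A=31 B=23 C=20 D=51] open={R1,R2,R3,R4,R5}
Step 6: reserve R6 C 3 -> on_hand[A=43 B=39 C=27 D=51] avail[A=31 B=23 C=17 D=51] open={R1,R2,R3,R4,R5,R6}
Step 7: reserve R7 A 2 -> on_hand[A=43 B=39 C=27 D=51] avail[A=29 B=23 C=17 D=51] open={R1,R2,R3,R4,R5,R6,R7}
Step 8: commit R2 -> on_hand[A=43 B=30 C=27 D=51] avail[A=29 B=23 C=17 D=51] open={R1,R3,R4,R5,R6,R7}
Step 9: reserve R8 A 3 -> on_hand[A=43 B=30 C=27 D=51] avail[A=26 B=23 C=17 D=51] open={R1,R3,R4,R5,R6,R7,R8}
Step 10: reserve R9 C 4 -> on_hand[A=43 B=30 C=27 D=51] avail[A=26 B=23 C=13 D=51] open={R1,R3,R4,R5,R6,R7,R8,R9}
Step 11: commit R3 -> on_hand[A=43 B=23 C=27 D=51] avail[A=26 B=23 C=13 D=51] open={R1,R4,R5,R6,R7,R8,R9}
Step 12: cancel R9 -> on_hand[A=43 B=23 C=27 D=51] avail[A=26 B=23 C=17 D=51] open={R1,R4,R5,R6,R7,R8}
Step 13: reserve R10 A 9 -> on_hand[A=43 B=23 C=27 D=51] avail[A=17 B=23 C=17 D=51] open={R1,R10,R4,R5,R6,R7,R8}
Step 14: reserve R11 B 8 -> on_hand[A=43 B=23 C=27 D=51] avail[A=17 B=15 C=17 D=51] open={R1,R10,R11,R4,R5,R6,R7,R8}
Step 15: commit R11 -> on_hand[A=43 B=15 C=27 D=51] avail[A=17 B=15 C=17 D=51] open={R1,R10,R4,R5,R6,R7,R8}
Final available[A] = 17

Answer: 17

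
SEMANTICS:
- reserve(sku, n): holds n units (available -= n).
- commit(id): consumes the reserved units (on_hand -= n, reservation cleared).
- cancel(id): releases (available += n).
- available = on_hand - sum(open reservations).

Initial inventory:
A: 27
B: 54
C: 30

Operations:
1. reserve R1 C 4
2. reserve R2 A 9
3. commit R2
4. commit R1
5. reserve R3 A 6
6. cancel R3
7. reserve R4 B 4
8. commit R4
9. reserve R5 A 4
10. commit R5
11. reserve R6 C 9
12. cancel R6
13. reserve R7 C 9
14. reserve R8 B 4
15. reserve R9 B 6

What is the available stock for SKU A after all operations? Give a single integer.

Answer: 14

Derivation:
Step 1: reserve R1 C 4 -> on_hand[A=27 B=54 C=30] avail[A=27 B=54 C=26] open={R1}
Step 2: reserve R2 A 9 -> on_hand[A=27 B=54 C=30] avail[A=18 B=54 C=26] open={R1,R2}
Step 3: commit R2 -> on_hand[A=18 B=54 C=30] avail[A=18 B=54 C=26] open={R1}
Step 4: commit R1 -> on_hand[A=18 B=54 C=26] avail[A=18 B=54 C=26] open={}
Step 5: reserve R3 A 6 -> on_hand[A=18 B=54 C=26] avail[A=12 B=54 C=26] open={R3}
Step 6: cancel R3 -> on_hand[A=18 B=54 C=26] avail[A=18 B=54 C=26] open={}
Step 7: reserve R4 B 4 -> on_hand[A=18 B=54 C=26] avail[A=18 B=50 C=26] open={R4}
Step 8: commit R4 -> on_hand[A=18 B=50 C=26] avail[A=18 B=50 C=26] open={}
Step 9: reserve R5 A 4 -> on_hand[A=18 B=50 C=26] avail[A=14 B=50 C=26] open={R5}
Step 10: commit R5 -> on_hand[A=14 B=50 C=26] avail[A=14 B=50 C=26] open={}
Step 11: reserve R6 C 9 -> on_hand[A=14 B=50 C=26] avail[A=14 B=50 C=17] open={R6}
Step 12: cancel R6 -> on_hand[A=14 B=50 C=26] avail[A=14 B=50 C=26] open={}
Step 13: reserve R7 C 9 -> on_hand[A=14 B=50 C=26] avail[A=14 B=50 C=17] open={R7}
Step 14: reserve R8 B 4 -> on_hand[A=14 B=50 C=26] avail[A=14 B=46 C=17] open={R7,R8}
Step 15: reserve R9 B 6 -> on_hand[A=14 B=50 C=26] avail[A=14 B=40 C=17] open={R7,R8,R9}
Final available[A] = 14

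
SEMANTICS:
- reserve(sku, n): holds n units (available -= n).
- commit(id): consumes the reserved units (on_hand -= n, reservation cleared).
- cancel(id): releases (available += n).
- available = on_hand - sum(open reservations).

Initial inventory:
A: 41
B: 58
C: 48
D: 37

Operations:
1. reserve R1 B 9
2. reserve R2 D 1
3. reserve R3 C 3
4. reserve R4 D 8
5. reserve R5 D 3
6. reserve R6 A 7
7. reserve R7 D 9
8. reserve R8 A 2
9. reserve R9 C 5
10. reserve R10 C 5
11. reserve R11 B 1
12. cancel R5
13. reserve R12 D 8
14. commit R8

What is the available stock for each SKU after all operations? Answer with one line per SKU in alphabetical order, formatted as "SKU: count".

Step 1: reserve R1 B 9 -> on_hand[A=41 B=58 C=48 D=37] avail[A=41 B=49 C=48 D=37] open={R1}
Step 2: reserve R2 D 1 -> on_hand[A=41 B=58 C=48 D=37] avail[A=41 B=49 C=48 D=36] open={R1,R2}
Step 3: reserve R3 C 3 -> on_hand[A=41 B=58 C=48 D=37] avail[A=41 B=49 C=45 D=36] open={R1,R2,R3}
Step 4: reserve R4 D 8 -> on_hand[A=41 B=58 C=48 D=37] avail[A=41 B=49 C=45 D=28] open={R1,R2,R3,R4}
Step 5: reserve R5 D 3 -> on_hand[A=41 B=58 C=48 D=37] avail[A=41 B=49 C=45 D=25] open={R1,R2,R3,R4,R5}
Step 6: reserve R6 A 7 -> on_hand[A=41 B=58 C=48 D=37] avail[A=34 B=49 C=45 D=25] open={R1,R2,R3,R4,R5,R6}
Step 7: reserve R7 D 9 -> on_hand[A=41 B=58 C=48 D=37] avail[A=34 B=49 C=45 D=16] open={R1,R2,R3,R4,R5,R6,R7}
Step 8: reserve R8 A 2 -> on_hand[A=41 B=58 C=48 D=37] avail[A=32 B=49 C=45 D=16] open={R1,R2,R3,R4,R5,R6,R7,R8}
Step 9: reserve R9 C 5 -> on_hand[A=41 B=58 C=48 D=37] avail[A=32 B=49 C=40 D=16] open={R1,R2,R3,R4,R5,R6,R7,R8,R9}
Step 10: reserve R10 C 5 -> on_hand[A=41 B=58 C=48 D=37] avail[A=32 B=49 C=35 D=16] open={R1,R10,R2,R3,R4,R5,R6,R7,R8,R9}
Step 11: reserve R11 B 1 -> on_hand[A=41 B=58 C=48 D=37] avail[A=32 B=48 C=35 D=16] open={R1,R10,R11,R2,R3,R4,R5,R6,R7,R8,R9}
Step 12: cancel R5 -> on_hand[A=41 B=58 C=48 D=37] avail[A=32 B=48 C=35 D=19] open={R1,R10,R11,R2,R3,R4,R6,R7,R8,R9}
Step 13: reserve R12 D 8 -> on_hand[A=41 B=58 C=48 D=37] avail[A=32 B=48 C=35 D=11] open={R1,R10,R11,R12,R2,R3,R4,R6,R7,R8,R9}
Step 14: commit R8 -> on_hand[A=39 B=58 C=48 D=37] avail[A=32 B=48 C=35 D=11] open={R1,R10,R11,R12,R2,R3,R4,R6,R7,R9}

Answer: A: 32
B: 48
C: 35
D: 11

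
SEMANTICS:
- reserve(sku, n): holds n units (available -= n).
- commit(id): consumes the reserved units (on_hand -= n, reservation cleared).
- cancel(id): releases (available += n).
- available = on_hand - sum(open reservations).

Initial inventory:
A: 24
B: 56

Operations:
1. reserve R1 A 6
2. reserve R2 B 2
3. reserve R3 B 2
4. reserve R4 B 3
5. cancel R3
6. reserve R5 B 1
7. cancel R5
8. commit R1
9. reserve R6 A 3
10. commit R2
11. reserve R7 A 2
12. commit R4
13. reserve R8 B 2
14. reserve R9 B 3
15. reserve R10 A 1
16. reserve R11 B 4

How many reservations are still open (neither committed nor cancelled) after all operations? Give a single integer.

Step 1: reserve R1 A 6 -> on_hand[A=24 B=56] avail[A=18 B=56] open={R1}
Step 2: reserve R2 B 2 -> on_hand[A=24 B=56] avail[A=18 B=54] open={R1,R2}
Step 3: reserve R3 B 2 -> on_hand[A=24 B=56] avail[A=18 B=52] open={R1,R2,R3}
Step 4: reserve R4 B 3 -> on_hand[A=24 B=56] avail[A=18 B=49] open={R1,R2,R3,R4}
Step 5: cancel R3 -> on_hand[A=24 B=56] avail[A=18 B=51] open={R1,R2,R4}
Step 6: reserve R5 B 1 -> on_hand[A=24 B=56] avail[A=18 B=50] open={R1,R2,R4,R5}
Step 7: cancel R5 -> on_hand[A=24 B=56] avail[A=18 B=51] open={R1,R2,R4}
Step 8: commit R1 -> on_hand[A=18 B=56] avail[A=18 B=51] open={R2,R4}
Step 9: reserve R6 A 3 -> on_hand[A=18 B=56] avail[A=15 B=51] open={R2,R4,R6}
Step 10: commit R2 -> on_hand[A=18 B=54] avail[A=15 B=51] open={R4,R6}
Step 11: reserve R7 A 2 -> on_hand[A=18 B=54] avail[A=13 B=51] open={R4,R6,R7}
Step 12: commit R4 -> on_hand[A=18 B=51] avail[A=13 B=51] open={R6,R7}
Step 13: reserve R8 B 2 -> on_hand[A=18 B=51] avail[A=13 B=49] open={R6,R7,R8}
Step 14: reserve R9 B 3 -> on_hand[A=18 B=51] avail[A=13 B=46] open={R6,R7,R8,R9}
Step 15: reserve R10 A 1 -> on_hand[A=18 B=51] avail[A=12 B=46] open={R10,R6,R7,R8,R9}
Step 16: reserve R11 B 4 -> on_hand[A=18 B=51] avail[A=12 B=42] open={R10,R11,R6,R7,R8,R9}
Open reservations: ['R10', 'R11', 'R6', 'R7', 'R8', 'R9'] -> 6

Answer: 6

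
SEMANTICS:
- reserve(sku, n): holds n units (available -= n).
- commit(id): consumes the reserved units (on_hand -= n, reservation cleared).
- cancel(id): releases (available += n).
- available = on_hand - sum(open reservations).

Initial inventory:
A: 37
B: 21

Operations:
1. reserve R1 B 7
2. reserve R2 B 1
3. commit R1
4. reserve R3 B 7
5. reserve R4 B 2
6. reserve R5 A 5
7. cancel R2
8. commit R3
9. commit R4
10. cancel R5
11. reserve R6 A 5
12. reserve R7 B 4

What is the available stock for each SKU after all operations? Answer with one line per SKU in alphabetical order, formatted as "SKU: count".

Step 1: reserve R1 B 7 -> on_hand[A=37 B=21] avail[A=37 B=14] open={R1}
Step 2: reserve R2 B 1 -> on_hand[A=37 B=21] avail[A=37 B=13] open={R1,R2}
Step 3: commit R1 -> on_hand[A=37 B=14] avail[A=37 B=13] open={R2}
Step 4: reserve R3 B 7 -> on_hand[A=37 B=14] avail[A=37 B=6] open={R2,R3}
Step 5: reserve R4 B 2 -> on_hand[A=37 B=14] avail[A=37 B=4] open={R2,R3,R4}
Step 6: reserve R5 A 5 -> on_hand[A=37 B=14] avail[A=32 B=4] open={R2,R3,R4,R5}
Step 7: cancel R2 -> on_hand[A=37 B=14] avail[A=32 B=5] open={R3,R4,R5}
Step 8: commit R3 -> on_hand[A=37 B=7] avail[A=32 B=5] open={R4,R5}
Step 9: commit R4 -> on_hand[A=37 B=5] avail[A=32 B=5] open={R5}
Step 10: cancel R5 -> on_hand[A=37 B=5] avail[A=37 B=5] open={}
Step 11: reserve R6 A 5 -> on_hand[A=37 B=5] avail[A=32 B=5] open={R6}
Step 12: reserve R7 B 4 -> on_hand[A=37 B=5] avail[A=32 B=1] open={R6,R7}

Answer: A: 32
B: 1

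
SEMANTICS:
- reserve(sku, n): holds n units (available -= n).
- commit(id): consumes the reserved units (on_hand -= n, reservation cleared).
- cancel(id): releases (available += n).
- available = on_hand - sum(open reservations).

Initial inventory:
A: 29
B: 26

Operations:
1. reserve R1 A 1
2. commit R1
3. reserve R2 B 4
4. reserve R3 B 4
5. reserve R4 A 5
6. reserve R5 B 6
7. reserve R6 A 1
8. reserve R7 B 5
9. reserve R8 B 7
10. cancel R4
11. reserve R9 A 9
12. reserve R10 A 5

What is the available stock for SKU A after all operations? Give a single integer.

Answer: 13

Derivation:
Step 1: reserve R1 A 1 -> on_hand[A=29 B=26] avail[A=28 B=26] open={R1}
Step 2: commit R1 -> on_hand[A=28 B=26] avail[A=28 B=26] open={}
Step 3: reserve R2 B 4 -> on_hand[A=28 B=26] avail[A=28 B=22] open={R2}
Step 4: reserve R3 B 4 -> on_hand[A=28 B=26] avail[A=28 B=18] open={R2,R3}
Step 5: reserve R4 A 5 -> on_hand[A=28 B=26] avail[A=23 B=18] open={R2,R3,R4}
Step 6: reserve R5 B 6 -> on_hand[A=28 B=26] avail[A=23 B=12] open={R2,R3,R4,R5}
Step 7: reserve R6 A 1 -> on_hand[A=28 B=26] avail[A=22 B=12] open={R2,R3,R4,R5,R6}
Step 8: reserve R7 B 5 -> on_hand[A=28 B=26] avail[A=22 B=7] open={R2,R3,R4,R5,R6,R7}
Step 9: reserve R8 B 7 -> on_hand[A=28 B=26] avail[A=22 B=0] open={R2,R3,R4,R5,R6,R7,R8}
Step 10: cancel R4 -> on_hand[A=28 B=26] avail[A=27 B=0] open={R2,R3,R5,R6,R7,R8}
Step 11: reserve R9 A 9 -> on_hand[A=28 B=26] avail[A=18 B=0] open={R2,R3,R5,R6,R7,R8,R9}
Step 12: reserve R10 A 5 -> on_hand[A=28 B=26] avail[A=13 B=0] open={R10,R2,R3,R5,R6,R7,R8,R9}
Final available[A] = 13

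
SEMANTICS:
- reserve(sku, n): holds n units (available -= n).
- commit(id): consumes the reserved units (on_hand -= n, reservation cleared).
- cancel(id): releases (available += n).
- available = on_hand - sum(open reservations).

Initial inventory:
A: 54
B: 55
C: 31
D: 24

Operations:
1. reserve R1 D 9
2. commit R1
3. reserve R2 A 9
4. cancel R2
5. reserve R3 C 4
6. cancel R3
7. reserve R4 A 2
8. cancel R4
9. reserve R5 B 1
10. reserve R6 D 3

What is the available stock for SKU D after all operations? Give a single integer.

Step 1: reserve R1 D 9 -> on_hand[A=54 B=55 C=31 D=24] avail[A=54 B=55 C=31 D=15] open={R1}
Step 2: commit R1 -> on_hand[A=54 B=55 C=31 D=15] avail[A=54 B=55 C=31 D=15] open={}
Step 3: reserve R2 A 9 -> on_hand[A=54 B=55 C=31 D=15] avail[A=45 B=55 C=31 D=15] open={R2}
Step 4: cancel R2 -> on_hand[A=54 B=55 C=31 D=15] avail[A=54 B=55 C=31 D=15] open={}
Step 5: reserve R3 C 4 -> on_hand[A=54 B=55 C=31 D=15] avail[A=54 B=55 C=27 D=15] open={R3}
Step 6: cancel R3 -> on_hand[A=54 B=55 C=31 D=15] avail[A=54 B=55 C=31 D=15] open={}
Step 7: reserve R4 A 2 -> on_hand[A=54 B=55 C=31 D=15] avail[A=52 B=55 C=31 D=15] open={R4}
Step 8: cancel R4 -> on_hand[A=54 B=55 C=31 D=15] avail[A=54 B=55 C=31 D=15] open={}
Step 9: reserve R5 B 1 -> on_hand[A=54 B=55 C=31 D=15] avail[A=54 B=54 C=31 D=15] open={R5}
Step 10: reserve R6 D 3 -> on_hand[A=54 B=55 C=31 D=15] avail[A=54 B=54 C=31 D=12] open={R5,R6}
Final available[D] = 12

Answer: 12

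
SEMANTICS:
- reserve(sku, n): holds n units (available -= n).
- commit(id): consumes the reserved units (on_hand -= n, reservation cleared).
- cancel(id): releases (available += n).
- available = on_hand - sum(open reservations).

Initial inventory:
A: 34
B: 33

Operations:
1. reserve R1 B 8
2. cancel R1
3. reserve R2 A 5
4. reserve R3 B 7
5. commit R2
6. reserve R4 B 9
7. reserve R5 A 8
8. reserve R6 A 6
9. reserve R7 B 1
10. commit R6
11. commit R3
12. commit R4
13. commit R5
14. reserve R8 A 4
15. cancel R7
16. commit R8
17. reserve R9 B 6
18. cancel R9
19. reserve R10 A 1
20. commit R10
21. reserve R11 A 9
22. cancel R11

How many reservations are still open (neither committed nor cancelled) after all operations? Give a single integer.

Answer: 0

Derivation:
Step 1: reserve R1 B 8 -> on_hand[A=34 B=33] avail[A=34 B=25] open={R1}
Step 2: cancel R1 -> on_hand[A=34 B=33] avail[A=34 B=33] open={}
Step 3: reserve R2 A 5 -> on_hand[A=34 B=33] avail[A=29 B=33] open={R2}
Step 4: reserve R3 B 7 -> on_hand[A=34 B=33] avail[A=29 B=26] open={R2,R3}
Step 5: commit R2 -> on_hand[A=29 B=33] avail[A=29 B=26] open={R3}
Step 6: reserve R4 B 9 -> on_hand[A=29 B=33] avail[A=29 B=17] open={R3,R4}
Step 7: reserve R5 A 8 -> on_hand[A=29 B=33] avail[A=21 B=17] open={R3,R4,R5}
Step 8: reserve R6 A 6 -> on_hand[A=29 B=33] avail[A=15 B=17] open={R3,R4,R5,R6}
Step 9: reserve R7 B 1 -> on_hand[A=29 B=33] avail[A=15 B=16] open={R3,R4,R5,R6,R7}
Step 10: commit R6 -> on_hand[A=23 B=33] avail[A=15 B=16] open={R3,R4,R5,R7}
Step 11: commit R3 -> on_hand[A=23 B=26] avail[A=15 B=16] open={R4,R5,R7}
Step 12: commit R4 -> on_hand[A=23 B=17] avail[A=15 B=16] open={R5,R7}
Step 13: commit R5 -> on_hand[A=15 B=17] avail[A=15 B=16] open={R7}
Step 14: reserve R8 A 4 -> on_hand[A=15 B=17] avail[A=11 B=16] open={R7,R8}
Step 15: cancel R7 -> on_hand[A=15 B=17] avail[A=11 B=17] open={R8}
Step 16: commit R8 -> on_hand[A=11 B=17] avail[A=11 B=17] open={}
Step 17: reserve R9 B 6 -> on_hand[A=11 B=17] avail[A=11 B=11] open={R9}
Step 18: cancel R9 -> on_hand[A=11 B=17] avail[A=11 B=17] open={}
Step 19: reserve R10 A 1 -> on_hand[A=11 B=17] avail[A=10 B=17] open={R10}
Step 20: commit R10 -> on_hand[A=10 B=17] avail[A=10 B=17] open={}
Step 21: reserve R11 A 9 -> on_hand[A=10 B=17] avail[A=1 B=17] open={R11}
Step 22: cancel R11 -> on_hand[A=10 B=17] avail[A=10 B=17] open={}
Open reservations: [] -> 0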